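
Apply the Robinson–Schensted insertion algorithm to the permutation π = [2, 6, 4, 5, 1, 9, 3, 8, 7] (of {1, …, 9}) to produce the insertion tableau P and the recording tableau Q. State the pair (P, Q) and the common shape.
P = [1, 3, 5, 7] / [2, 4, 8] / [6, 9];  Q = [1, 2, 4, 6] / [3, 7, 8] / [5, 9];  common shape = (4, 3, 2)

Row-insert the values π_1, π_2, … into P one at a time, bumping the leftmost entry strictly greater than the inserted value down to the next row. The recording tableau Q records, in position (i, j), the step at which that cell was added to P.
  Insert 2 (step 1): P = [2];  Q = [1]
  Insert 6 (step 2): P = [2, 6];  Q = [1, 2]
  Insert 4 (step 3): P = [2, 4] / [6];  Q = [1, 2] / [3]
  Insert 5 (step 4): P = [2, 4, 5] / [6];  Q = [1, 2, 4] / [3]
  Insert 1 (step 5): P = [1, 4, 5] / [2] / [6];  Q = [1, 2, 4] / [3] / [5]
  Insert 9 (step 6): P = [1, 4, 5, 9] / [2] / [6];  Q = [1, 2, 4, 6] / [3] / [5]
  Insert 3 (step 7): P = [1, 3, 5, 9] / [2, 4] / [6];  Q = [1, 2, 4, 6] / [3, 7] / [5]
  Insert 8 (step 8): P = [1, 3, 5, 8] / [2, 4, 9] / [6];  Q = [1, 2, 4, 6] / [3, 7, 8] / [5]
  Insert 7 (step 9): P = [1, 3, 5, 7] / [2, 4, 8] / [6, 9];  Q = [1, 2, 4, 6] / [3, 7, 8] / [5, 9]
Final shape: (4, 3, 2).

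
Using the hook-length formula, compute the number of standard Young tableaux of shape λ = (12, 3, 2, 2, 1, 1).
# SYT of shape (12, 3, 2, 2, 1, 1) = 24008400

Hook-length formula: f^λ = n! / Π hook(c), product over all cells c of the Young diagram. For λ = (12, 3, 2, 2, 1, 1), n = 21 boxes. Hook lengths by row (left-to-right, top-to-bottom): [17, 14, 11, 9, 8, 7, 6, 5, 4, 3, 2, 1]; [7, 4, 1]; [5, 2]; [4, 1]; [2]; [1]. Product of hooks = 2128044441600. So f^λ = 21! / 2128044441600 = 51090942171709440000 / 2128044441600 = 24008400.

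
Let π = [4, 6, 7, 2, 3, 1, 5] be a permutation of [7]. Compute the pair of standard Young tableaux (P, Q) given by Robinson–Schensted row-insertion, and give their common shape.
P = [1, 3, 5] / [2, 6, 7] / [4];  Q = [1, 2, 3] / [4, 5, 7] / [6];  common shape = (3, 3, 1)

Row-insert the values π_1, π_2, … into P one at a time, bumping the leftmost entry strictly greater than the inserted value down to the next row. The recording tableau Q records, in position (i, j), the step at which that cell was added to P.
  Insert 4 (step 1): P = [4];  Q = [1]
  Insert 6 (step 2): P = [4, 6];  Q = [1, 2]
  Insert 7 (step 3): P = [4, 6, 7];  Q = [1, 2, 3]
  Insert 2 (step 4): P = [2, 6, 7] / [4];  Q = [1, 2, 3] / [4]
  Insert 3 (step 5): P = [2, 3, 7] / [4, 6];  Q = [1, 2, 3] / [4, 5]
  Insert 1 (step 6): P = [1, 3, 7] / [2, 6] / [4];  Q = [1, 2, 3] / [4, 5] / [6]
  Insert 5 (step 7): P = [1, 3, 5] / [2, 6, 7] / [4];  Q = [1, 2, 3] / [4, 5, 7] / [6]
Final shape: (3, 3, 1).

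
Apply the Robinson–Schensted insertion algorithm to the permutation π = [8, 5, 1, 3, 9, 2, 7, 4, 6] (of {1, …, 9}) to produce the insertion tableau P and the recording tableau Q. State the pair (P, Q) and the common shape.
P = [1, 2, 4, 6] / [3, 7] / [5, 9] / [8];  Q = [1, 4, 5, 9] / [2, 7] / [3, 8] / [6];  common shape = (4, 2, 2, 1)

Row-insert the values π_1, π_2, … into P one at a time, bumping the leftmost entry strictly greater than the inserted value down to the next row. The recording tableau Q records, in position (i, j), the step at which that cell was added to P.
  Insert 8 (step 1): P = [8];  Q = [1]
  Insert 5 (step 2): P = [5] / [8];  Q = [1] / [2]
  Insert 1 (step 3): P = [1] / [5] / [8];  Q = [1] / [2] / [3]
  Insert 3 (step 4): P = [1, 3] / [5] / [8];  Q = [1, 4] / [2] / [3]
  Insert 9 (step 5): P = [1, 3, 9] / [5] / [8];  Q = [1, 4, 5] / [2] / [3]
  Insert 2 (step 6): P = [1, 2, 9] / [3] / [5] / [8];  Q = [1, 4, 5] / [2] / [3] / [6]
  Insert 7 (step 7): P = [1, 2, 7] / [3, 9] / [5] / [8];  Q = [1, 4, 5] / [2, 7] / [3] / [6]
  Insert 4 (step 8): P = [1, 2, 4] / [3, 7] / [5, 9] / [8];  Q = [1, 4, 5] / [2, 7] / [3, 8] / [6]
  Insert 6 (step 9): P = [1, 2, 4, 6] / [3, 7] / [5, 9] / [8];  Q = [1, 4, 5, 9] / [2, 7] / [3, 8] / [6]
Final shape: (4, 2, 2, 1).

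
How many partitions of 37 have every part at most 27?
p(37, parts ≤ 27) = 21540

Use the recurrence p(n, m) = p(n, m−1) + p(n−m, m): either the largest part is < m (count p(n, m−1)) or the largest part is exactly m (remove one copy of m, count p(n−m, m)). With p(0, ·) = 1 this gives p(37, parts ≤ 27) = 21540. (By conjugating Young diagrams, this also counts partitions of 37 into at most 27 parts.)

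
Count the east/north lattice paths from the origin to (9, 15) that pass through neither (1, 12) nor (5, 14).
Number of paths = 1248194

Inclusion–exclusion. Total paths: C(24, 9) = 1307504. Through P₁: C(13, 1)·C(11, 8) = 2145. Through P₂: C(19, 5)·C(5, 4) = 58140. Since P₁ is strictly southwest of P₂, a monotone path through both must visit P₁ then P₂; paths through both = C(13, 1)·C(6, 4)·C(5, 4) = 975. Avoid both = 1307504 − 2145 − 58140 + 975 = 1248194.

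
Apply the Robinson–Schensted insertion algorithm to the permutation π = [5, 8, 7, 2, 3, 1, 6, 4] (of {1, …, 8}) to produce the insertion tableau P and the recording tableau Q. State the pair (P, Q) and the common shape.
P = [1, 3, 4] / [2, 6] / [5, 7] / [8];  Q = [1, 2, 7] / [3, 5] / [4, 8] / [6];  common shape = (3, 2, 2, 1)

Row-insert the values π_1, π_2, … into P one at a time, bumping the leftmost entry strictly greater than the inserted value down to the next row. The recording tableau Q records, in position (i, j), the step at which that cell was added to P.
  Insert 5 (step 1): P = [5];  Q = [1]
  Insert 8 (step 2): P = [5, 8];  Q = [1, 2]
  Insert 7 (step 3): P = [5, 7] / [8];  Q = [1, 2] / [3]
  Insert 2 (step 4): P = [2, 7] / [5] / [8];  Q = [1, 2] / [3] / [4]
  Insert 3 (step 5): P = [2, 3] / [5, 7] / [8];  Q = [1, 2] / [3, 5] / [4]
  Insert 1 (step 6): P = [1, 3] / [2, 7] / [5] / [8];  Q = [1, 2] / [3, 5] / [4] / [6]
  Insert 6 (step 7): P = [1, 3, 6] / [2, 7] / [5] / [8];  Q = [1, 2, 7] / [3, 5] / [4] / [6]
  Insert 4 (step 8): P = [1, 3, 4] / [2, 6] / [5, 7] / [8];  Q = [1, 2, 7] / [3, 5] / [4, 8] / [6]
Final shape: (3, 2, 2, 1).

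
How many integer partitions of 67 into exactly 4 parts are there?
p(67, 4 parts) = 2178

Partitions of n into exactly k parts are in bijection with partitions of n − k into at most k parts (subtract 1 from each part). So p(67, exactly 4) = p(63, parts ≤ 4). Computing via the recurrence p(m, j) = p(m, j−1) + p(m−j, j) gives 2178.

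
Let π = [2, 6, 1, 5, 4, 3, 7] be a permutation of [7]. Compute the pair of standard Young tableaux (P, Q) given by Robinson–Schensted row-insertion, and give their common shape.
P = [1, 3, 7] / [2, 4] / [5] / [6];  Q = [1, 2, 7] / [3, 4] / [5] / [6];  common shape = (3, 2, 1, 1)

Row-insert the values π_1, π_2, … into P one at a time, bumping the leftmost entry strictly greater than the inserted value down to the next row. The recording tableau Q records, in position (i, j), the step at which that cell was added to P.
  Insert 2 (step 1): P = [2];  Q = [1]
  Insert 6 (step 2): P = [2, 6];  Q = [1, 2]
  Insert 1 (step 3): P = [1, 6] / [2];  Q = [1, 2] / [3]
  Insert 5 (step 4): P = [1, 5] / [2, 6];  Q = [1, 2] / [3, 4]
  Insert 4 (step 5): P = [1, 4] / [2, 5] / [6];  Q = [1, 2] / [3, 4] / [5]
  Insert 3 (step 6): P = [1, 3] / [2, 4] / [5] / [6];  Q = [1, 2] / [3, 4] / [5] / [6]
  Insert 7 (step 7): P = [1, 3, 7] / [2, 4] / [5] / [6];  Q = [1, 2, 7] / [3, 4] / [5] / [6]
Final shape: (3, 2, 1, 1).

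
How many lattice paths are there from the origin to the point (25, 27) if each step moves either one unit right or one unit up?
Number of paths = 477551179875952

A monotone lattice path from (0, 0) to (25, 27) consists of 25 east steps and 27 north steps in some order, so it is determined by which 25 of the 52 steps are east. The count is C(52, 25) = 477551179875952.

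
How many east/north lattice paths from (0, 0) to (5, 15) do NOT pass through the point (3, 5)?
Number of paths = 11808

Total paths from (0, 0) to (5, 15): C(20, 5) = 15504. Paths through (3, 5): (paths (0, 0) → (3, 5)) × (paths (3, 5) → (5, 15)) = C(8, 3) · C(12, 2) = 56 · 66 = 3696. Avoidance count = 15504 − 3696 = 11808.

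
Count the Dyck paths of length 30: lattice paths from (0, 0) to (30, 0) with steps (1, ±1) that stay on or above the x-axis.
C_15 = 9694845

These Dyck paths are counted by the Catalan number C_n = (1/(n + 1)) · C(2n, n). For n = 15: C_15 = (1/16) · C(30, 15) = 155117520/16 = 9694845.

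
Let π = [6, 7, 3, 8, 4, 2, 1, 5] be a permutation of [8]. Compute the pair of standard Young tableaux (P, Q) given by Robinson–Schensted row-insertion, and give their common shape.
P = [1, 4, 5] / [2, 7, 8] / [3] / [6];  Q = [1, 2, 4] / [3, 5, 8] / [6] / [7];  common shape = (3, 3, 1, 1)

Row-insert the values π_1, π_2, … into P one at a time, bumping the leftmost entry strictly greater than the inserted value down to the next row. The recording tableau Q records, in position (i, j), the step at which that cell was added to P.
  Insert 6 (step 1): P = [6];  Q = [1]
  Insert 7 (step 2): P = [6, 7];  Q = [1, 2]
  Insert 3 (step 3): P = [3, 7] / [6];  Q = [1, 2] / [3]
  Insert 8 (step 4): P = [3, 7, 8] / [6];  Q = [1, 2, 4] / [3]
  Insert 4 (step 5): P = [3, 4, 8] / [6, 7];  Q = [1, 2, 4] / [3, 5]
  Insert 2 (step 6): P = [2, 4, 8] / [3, 7] / [6];  Q = [1, 2, 4] / [3, 5] / [6]
  Insert 1 (step 7): P = [1, 4, 8] / [2, 7] / [3] / [6];  Q = [1, 2, 4] / [3, 5] / [6] / [7]
  Insert 5 (step 8): P = [1, 4, 5] / [2, 7, 8] / [3] / [6];  Q = [1, 2, 4] / [3, 5, 8] / [6] / [7]
Final shape: (3, 3, 1, 1).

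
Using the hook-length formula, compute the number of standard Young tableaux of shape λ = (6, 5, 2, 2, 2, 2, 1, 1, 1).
# SYT of shape (6, 5, 2, 2, 2, 2, 1, 1, 1) = 960269310

Hook-length formula: f^λ = n! / Π hook(c), product over all cells c of the Young diagram. For λ = (6, 5, 2, 2, 2, 2, 1, 1, 1), n = 22 boxes. Hook lengths by row (left-to-right, top-to-bottom): [14, 10, 5, 4, 3, 1]; [12, 8, 3, 2, 1]; [8, 4]; [7, 3]; [6, 2]; [5, 1]; [3]; [2]; [1]. Product of hooks = 1170505728000. So f^λ = 22! / 1170505728000 = 1124000727777607680000 / 1170505728000 = 960269310.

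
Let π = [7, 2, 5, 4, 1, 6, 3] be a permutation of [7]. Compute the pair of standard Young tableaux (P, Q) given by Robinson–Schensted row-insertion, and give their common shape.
P = [1, 3, 6] / [2, 4] / [5] / [7];  Q = [1, 3, 6] / [2, 7] / [4] / [5];  common shape = (3, 2, 1, 1)

Row-insert the values π_1, π_2, … into P one at a time, bumping the leftmost entry strictly greater than the inserted value down to the next row. The recording tableau Q records, in position (i, j), the step at which that cell was added to P.
  Insert 7 (step 1): P = [7];  Q = [1]
  Insert 2 (step 2): P = [2] / [7];  Q = [1] / [2]
  Insert 5 (step 3): P = [2, 5] / [7];  Q = [1, 3] / [2]
  Insert 4 (step 4): P = [2, 4] / [5] / [7];  Q = [1, 3] / [2] / [4]
  Insert 1 (step 5): P = [1, 4] / [2] / [5] / [7];  Q = [1, 3] / [2] / [4] / [5]
  Insert 6 (step 6): P = [1, 4, 6] / [2] / [5] / [7];  Q = [1, 3, 6] / [2] / [4] / [5]
  Insert 3 (step 7): P = [1, 3, 6] / [2, 4] / [5] / [7];  Q = [1, 3, 6] / [2, 7] / [4] / [5]
Final shape: (3, 2, 1, 1).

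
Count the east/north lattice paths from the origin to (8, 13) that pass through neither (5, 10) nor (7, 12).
Number of paths = 78690

Inclusion–exclusion. Total paths: C(21, 8) = 203490. Through P₁: C(15, 5)·C(6, 3) = 60060. Through P₂: C(19, 7)·C(2, 1) = 100776. Since P₁ is strictly southwest of P₂, a monotone path through both must visit P₁ then P₂; paths through both = C(15, 5)·C(4, 2)·C(2, 1) = 36036. Avoid both = 203490 − 60060 − 100776 + 36036 = 78690.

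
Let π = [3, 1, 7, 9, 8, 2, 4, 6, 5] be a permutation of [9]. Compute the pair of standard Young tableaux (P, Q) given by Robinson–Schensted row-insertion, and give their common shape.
P = [1, 2, 4, 5] / [3, 6, 8] / [7] / [9];  Q = [1, 3, 4, 8] / [2, 5, 7] / [6] / [9];  common shape = (4, 3, 1, 1)

Row-insert the values π_1, π_2, … into P one at a time, bumping the leftmost entry strictly greater than the inserted value down to the next row. The recording tableau Q records, in position (i, j), the step at which that cell was added to P.
  Insert 3 (step 1): P = [3];  Q = [1]
  Insert 1 (step 2): P = [1] / [3];  Q = [1] / [2]
  Insert 7 (step 3): P = [1, 7] / [3];  Q = [1, 3] / [2]
  Insert 9 (step 4): P = [1, 7, 9] / [3];  Q = [1, 3, 4] / [2]
  Insert 8 (step 5): P = [1, 7, 8] / [3, 9];  Q = [1, 3, 4] / [2, 5]
  Insert 2 (step 6): P = [1, 2, 8] / [3, 7] / [9];  Q = [1, 3, 4] / [2, 5] / [6]
  Insert 4 (step 7): P = [1, 2, 4] / [3, 7, 8] / [9];  Q = [1, 3, 4] / [2, 5, 7] / [6]
  Insert 6 (step 8): P = [1, 2, 4, 6] / [3, 7, 8] / [9];  Q = [1, 3, 4, 8] / [2, 5, 7] / [6]
  Insert 5 (step 9): P = [1, 2, 4, 5] / [3, 6, 8] / [7] / [9];  Q = [1, 3, 4, 8] / [2, 5, 7] / [6] / [9]
Final shape: (4, 3, 1, 1).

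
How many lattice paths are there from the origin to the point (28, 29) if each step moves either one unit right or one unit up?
Number of paths = 15033633249770520

A monotone lattice path from (0, 0) to (28, 29) consists of 28 east steps and 29 north steps in some order, so it is determined by which 28 of the 57 steps are east. The count is C(57, 28) = 15033633249770520.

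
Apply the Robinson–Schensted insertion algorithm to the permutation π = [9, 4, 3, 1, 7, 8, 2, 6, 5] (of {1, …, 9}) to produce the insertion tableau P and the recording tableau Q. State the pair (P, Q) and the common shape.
P = [1, 2, 5] / [3, 6, 8] / [4, 7] / [9];  Q = [1, 5, 6] / [2, 7, 8] / [3, 9] / [4];  common shape = (3, 3, 2, 1)

Row-insert the values π_1, π_2, … into P one at a time, bumping the leftmost entry strictly greater than the inserted value down to the next row. The recording tableau Q records, in position (i, j), the step at which that cell was added to P.
  Insert 9 (step 1): P = [9];  Q = [1]
  Insert 4 (step 2): P = [4] / [9];  Q = [1] / [2]
  Insert 3 (step 3): P = [3] / [4] / [9];  Q = [1] / [2] / [3]
  Insert 1 (step 4): P = [1] / [3] / [4] / [9];  Q = [1] / [2] / [3] / [4]
  Insert 7 (step 5): P = [1, 7] / [3] / [4] / [9];  Q = [1, 5] / [2] / [3] / [4]
  Insert 8 (step 6): P = [1, 7, 8] / [3] / [4] / [9];  Q = [1, 5, 6] / [2] / [3] / [4]
  Insert 2 (step 7): P = [1, 2, 8] / [3, 7] / [4] / [9];  Q = [1, 5, 6] / [2, 7] / [3] / [4]
  Insert 6 (step 8): P = [1, 2, 6] / [3, 7, 8] / [4] / [9];  Q = [1, 5, 6] / [2, 7, 8] / [3] / [4]
  Insert 5 (step 9): P = [1, 2, 5] / [3, 6, 8] / [4, 7] / [9];  Q = [1, 5, 6] / [2, 7, 8] / [3, 9] / [4]
Final shape: (3, 3, 2, 1).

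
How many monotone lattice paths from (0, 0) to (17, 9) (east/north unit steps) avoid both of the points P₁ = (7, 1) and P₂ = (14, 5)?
Number of paths = 2459906

Inclusion–exclusion. Total paths: C(26, 17) = 3124550. Through P₁: C(8, 7)·C(18, 10) = 350064. Through P₂: C(19, 14)·C(7, 3) = 406980. Since P₁ is strictly southwest of P₂, a monotone path through both must visit P₁ then P₂; paths through both = C(8, 7)·C(11, 7)·C(7, 3) = 92400. Avoid both = 3124550 − 350064 − 406980 + 92400 = 2459906.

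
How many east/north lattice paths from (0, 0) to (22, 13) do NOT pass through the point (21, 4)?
Number of paths = 1476211300

Total paths from (0, 0) to (22, 13): C(35, 22) = 1476337800. Paths through (21, 4): (paths (0, 0) → (21, 4)) × (paths (21, 4) → (22, 13)) = C(25, 21) · C(10, 1) = 12650 · 10 = 126500. Avoidance count = 1476337800 − 126500 = 1476211300.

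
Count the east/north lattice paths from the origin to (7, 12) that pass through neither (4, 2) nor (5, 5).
Number of paths = 39186

Inclusion–exclusion. Total paths: C(19, 7) = 50388. Through P₁: C(6, 4)·C(13, 3) = 4290. Through P₂: C(10, 5)·C(9, 2) = 9072. Since P₁ is strictly southwest of P₂, a monotone path through both must visit P₁ then P₂; paths through both = C(6, 4)·C(4, 1)·C(9, 2) = 2160. Avoid both = 50388 − 4290 − 9072 + 2160 = 39186.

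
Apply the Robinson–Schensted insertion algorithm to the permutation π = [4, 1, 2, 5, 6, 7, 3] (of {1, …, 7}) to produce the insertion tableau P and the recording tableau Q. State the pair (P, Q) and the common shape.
P = [1, 2, 3, 6, 7] / [4, 5];  Q = [1, 3, 4, 5, 6] / [2, 7];  common shape = (5, 2)

Row-insert the values π_1, π_2, … into P one at a time, bumping the leftmost entry strictly greater than the inserted value down to the next row. The recording tableau Q records, in position (i, j), the step at which that cell was added to P.
  Insert 4 (step 1): P = [4];  Q = [1]
  Insert 1 (step 2): P = [1] / [4];  Q = [1] / [2]
  Insert 2 (step 3): P = [1, 2] / [4];  Q = [1, 3] / [2]
  Insert 5 (step 4): P = [1, 2, 5] / [4];  Q = [1, 3, 4] / [2]
  Insert 6 (step 5): P = [1, 2, 5, 6] / [4];  Q = [1, 3, 4, 5] / [2]
  Insert 7 (step 6): P = [1, 2, 5, 6, 7] / [4];  Q = [1, 3, 4, 5, 6] / [2]
  Insert 3 (step 7): P = [1, 2, 3, 6, 7] / [4, 5];  Q = [1, 3, 4, 5, 6] / [2, 7]
Final shape: (5, 2).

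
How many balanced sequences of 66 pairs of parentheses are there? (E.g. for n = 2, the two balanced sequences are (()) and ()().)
C_66 = 5632681584560312734993915705849145100

These balanced parentheses are counted by the Catalan number C_n = (1/(n + 1)) · C(2n, n). For n = 66: C_66 = (1/67) · C(132, 66) = 377389666165540953244592352291892721700/67 = 5632681584560312734993915705849145100.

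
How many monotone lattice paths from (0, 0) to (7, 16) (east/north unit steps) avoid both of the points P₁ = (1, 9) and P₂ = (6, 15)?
Number of paths = 128709

Inclusion–exclusion. Total paths: C(23, 7) = 245157. Through P₁: C(10, 1)·C(13, 6) = 17160. Through P₂: C(21, 6)·C(2, 1) = 108528. Since P₁ is strictly southwest of P₂, a monotone path through both must visit P₁ then P₂; paths through both = C(10, 1)·C(11, 5)·C(2, 1) = 9240. Avoid both = 245157 − 17160 − 108528 + 9240 = 128709.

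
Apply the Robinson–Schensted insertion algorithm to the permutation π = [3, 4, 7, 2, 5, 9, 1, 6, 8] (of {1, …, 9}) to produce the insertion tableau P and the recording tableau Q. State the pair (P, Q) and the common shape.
P = [1, 4, 5, 6, 8] / [2, 7, 9] / [3];  Q = [1, 2, 3, 6, 9] / [4, 5, 8] / [7];  common shape = (5, 3, 1)

Row-insert the values π_1, π_2, … into P one at a time, bumping the leftmost entry strictly greater than the inserted value down to the next row. The recording tableau Q records, in position (i, j), the step at which that cell was added to P.
  Insert 3 (step 1): P = [3];  Q = [1]
  Insert 4 (step 2): P = [3, 4];  Q = [1, 2]
  Insert 7 (step 3): P = [3, 4, 7];  Q = [1, 2, 3]
  Insert 2 (step 4): P = [2, 4, 7] / [3];  Q = [1, 2, 3] / [4]
  Insert 5 (step 5): P = [2, 4, 5] / [3, 7];  Q = [1, 2, 3] / [4, 5]
  Insert 9 (step 6): P = [2, 4, 5, 9] / [3, 7];  Q = [1, 2, 3, 6] / [4, 5]
  Insert 1 (step 7): P = [1, 4, 5, 9] / [2, 7] / [3];  Q = [1, 2, 3, 6] / [4, 5] / [7]
  Insert 6 (step 8): P = [1, 4, 5, 6] / [2, 7, 9] / [3];  Q = [1, 2, 3, 6] / [4, 5, 8] / [7]
  Insert 8 (step 9): P = [1, 4, 5, 6, 8] / [2, 7, 9] / [3];  Q = [1, 2, 3, 6, 9] / [4, 5, 8] / [7]
Final shape: (5, 3, 1).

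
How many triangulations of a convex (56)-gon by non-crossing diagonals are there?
C_54 = 451959718027953471447609509424

These polygon triangulations are counted by the Catalan number C_n = (1/(n + 1)) · C(2n, n). For n = 54: C_54 = (1/55) · C(108, 54) = 24857784491537440929618523018320/55 = 451959718027953471447609509424.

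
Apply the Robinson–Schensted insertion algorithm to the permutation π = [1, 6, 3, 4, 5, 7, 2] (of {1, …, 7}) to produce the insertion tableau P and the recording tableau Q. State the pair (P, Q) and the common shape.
P = [1, 2, 4, 5, 7] / [3] / [6];  Q = [1, 2, 4, 5, 6] / [3] / [7];  common shape = (5, 1, 1)

Row-insert the values π_1, π_2, … into P one at a time, bumping the leftmost entry strictly greater than the inserted value down to the next row. The recording tableau Q records, in position (i, j), the step at which that cell was added to P.
  Insert 1 (step 1): P = [1];  Q = [1]
  Insert 6 (step 2): P = [1, 6];  Q = [1, 2]
  Insert 3 (step 3): P = [1, 3] / [6];  Q = [1, 2] / [3]
  Insert 4 (step 4): P = [1, 3, 4] / [6];  Q = [1, 2, 4] / [3]
  Insert 5 (step 5): P = [1, 3, 4, 5] / [6];  Q = [1, 2, 4, 5] / [3]
  Insert 7 (step 6): P = [1, 3, 4, 5, 7] / [6];  Q = [1, 2, 4, 5, 6] / [3]
  Insert 2 (step 7): P = [1, 2, 4, 5, 7] / [3] / [6];  Q = [1, 2, 4, 5, 6] / [3] / [7]
Final shape: (5, 1, 1).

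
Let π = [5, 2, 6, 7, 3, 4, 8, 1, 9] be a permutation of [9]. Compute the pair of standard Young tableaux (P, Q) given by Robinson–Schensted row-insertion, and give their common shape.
P = [1, 3, 4, 8, 9] / [2, 6, 7] / [5];  Q = [1, 3, 4, 7, 9] / [2, 5, 6] / [8];  common shape = (5, 3, 1)

Row-insert the values π_1, π_2, … into P one at a time, bumping the leftmost entry strictly greater than the inserted value down to the next row. The recording tableau Q records, in position (i, j), the step at which that cell was added to P.
  Insert 5 (step 1): P = [5];  Q = [1]
  Insert 2 (step 2): P = [2] / [5];  Q = [1] / [2]
  Insert 6 (step 3): P = [2, 6] / [5];  Q = [1, 3] / [2]
  Insert 7 (step 4): P = [2, 6, 7] / [5];  Q = [1, 3, 4] / [2]
  Insert 3 (step 5): P = [2, 3, 7] / [5, 6];  Q = [1, 3, 4] / [2, 5]
  Insert 4 (step 6): P = [2, 3, 4] / [5, 6, 7];  Q = [1, 3, 4] / [2, 5, 6]
  Insert 8 (step 7): P = [2, 3, 4, 8] / [5, 6, 7];  Q = [1, 3, 4, 7] / [2, 5, 6]
  Insert 1 (step 8): P = [1, 3, 4, 8] / [2, 6, 7] / [5];  Q = [1, 3, 4, 7] / [2, 5, 6] / [8]
  Insert 9 (step 9): P = [1, 3, 4, 8, 9] / [2, 6, 7] / [5];  Q = [1, 3, 4, 7, 9] / [2, 5, 6] / [8]
Final shape: (5, 3, 1).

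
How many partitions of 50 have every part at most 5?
p(50, parts ≤ 5) = 3765

Use the recurrence p(n, m) = p(n, m−1) + p(n−m, m): either the largest part is < m (count p(n, m−1)) or the largest part is exactly m (remove one copy of m, count p(n−m, m)). With p(0, ·) = 1 this gives p(50, parts ≤ 5) = 3765. (By conjugating Young diagrams, this also counts partitions of 50 into at most 5 parts.)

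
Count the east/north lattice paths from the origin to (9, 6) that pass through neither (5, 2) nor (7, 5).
Number of paths = 1789

Inclusion–exclusion. Total paths: C(15, 9) = 5005. Through P₁: C(7, 5)·C(8, 4) = 1470. Through P₂: C(12, 7)·C(3, 2) = 2376. Since P₁ is strictly southwest of P₂, a monotone path through both must visit P₁ then P₂; paths through both = C(7, 5)·C(5, 2)·C(3, 2) = 630. Avoid both = 5005 − 1470 − 2376 + 630 = 1789.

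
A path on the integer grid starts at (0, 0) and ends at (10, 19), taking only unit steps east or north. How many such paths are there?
Number of paths = 20030010

A monotone lattice path from (0, 0) to (10, 19) consists of 10 east steps and 19 north steps in some order, so it is determined by which 10 of the 29 steps are east. The count is C(29, 10) = 20030010.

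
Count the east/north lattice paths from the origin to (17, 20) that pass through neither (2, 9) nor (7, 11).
Number of paths = 12647289028

Inclusion–exclusion. Total paths: C(37, 17) = 15905368710. Through P₁: C(11, 2)·C(26, 15) = 424938800. Through P₂: C(18, 7)·C(19, 10) = 2939837472. Since P₁ is strictly southwest of P₂, a monotone path through both must visit P₁ then P₂; paths through both = C(11, 2)·C(7, 5)·C(19, 10) = 106696590. Avoid both = 15905368710 − 424938800 − 2939837472 + 106696590 = 12647289028.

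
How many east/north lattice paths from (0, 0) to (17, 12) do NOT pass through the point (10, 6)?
Number of paths = 38154207

Total paths from (0, 0) to (17, 12): C(29, 17) = 51895935. Paths through (10, 6): (paths (0, 0) → (10, 6)) × (paths (10, 6) → (17, 12)) = C(16, 10) · C(13, 7) = 8008 · 1716 = 13741728. Avoidance count = 51895935 − 13741728 = 38154207.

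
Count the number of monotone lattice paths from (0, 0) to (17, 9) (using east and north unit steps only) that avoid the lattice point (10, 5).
Number of paths = 2133560

Total paths from (0, 0) to (17, 9): C(26, 17) = 3124550. Paths through (10, 5): (paths (0, 0) → (10, 5)) × (paths (10, 5) → (17, 9)) = C(15, 10) · C(11, 7) = 3003 · 330 = 990990. Avoidance count = 3124550 − 990990 = 2133560.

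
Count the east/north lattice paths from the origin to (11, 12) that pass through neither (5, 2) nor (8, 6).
Number of paths = 993398

Inclusion–exclusion. Total paths: C(23, 11) = 1352078. Through P₁: C(7, 5)·C(16, 6) = 168168. Through P₂: C(14, 8)·C(9, 3) = 252252. Since P₁ is strictly southwest of P₂, a monotone path through both must visit P₁ then P₂; paths through both = C(7, 5)·C(7, 3)·C(9, 3) = 61740. Avoid both = 1352078 − 168168 − 252252 + 61740 = 993398.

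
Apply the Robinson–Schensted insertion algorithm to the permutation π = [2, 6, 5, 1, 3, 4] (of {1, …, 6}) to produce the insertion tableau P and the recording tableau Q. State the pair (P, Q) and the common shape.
P = [1, 3, 4] / [2, 5] / [6];  Q = [1, 2, 6] / [3, 5] / [4];  common shape = (3, 2, 1)

Row-insert the values π_1, π_2, … into P one at a time, bumping the leftmost entry strictly greater than the inserted value down to the next row. The recording tableau Q records, in position (i, j), the step at which that cell was added to P.
  Insert 2 (step 1): P = [2];  Q = [1]
  Insert 6 (step 2): P = [2, 6];  Q = [1, 2]
  Insert 5 (step 3): P = [2, 5] / [6];  Q = [1, 2] / [3]
  Insert 1 (step 4): P = [1, 5] / [2] / [6];  Q = [1, 2] / [3] / [4]
  Insert 3 (step 5): P = [1, 3] / [2, 5] / [6];  Q = [1, 2] / [3, 5] / [4]
  Insert 4 (step 6): P = [1, 3, 4] / [2, 5] / [6];  Q = [1, 2, 6] / [3, 5] / [4]
Final shape: (3, 2, 1).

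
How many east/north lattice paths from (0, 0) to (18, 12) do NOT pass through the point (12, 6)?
Number of paths = 69340089

Total paths from (0, 0) to (18, 12): C(30, 18) = 86493225. Paths through (12, 6): (paths (0, 0) → (12, 6)) × (paths (12, 6) → (18, 12)) = C(18, 12) · C(12, 6) = 18564 · 924 = 17153136. Avoidance count = 86493225 − 17153136 = 69340089.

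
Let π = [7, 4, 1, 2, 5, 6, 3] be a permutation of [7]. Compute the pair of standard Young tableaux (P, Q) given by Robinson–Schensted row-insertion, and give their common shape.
P = [1, 2, 3, 6] / [4, 5] / [7];  Q = [1, 4, 5, 6] / [2, 7] / [3];  common shape = (4, 2, 1)

Row-insert the values π_1, π_2, … into P one at a time, bumping the leftmost entry strictly greater than the inserted value down to the next row. The recording tableau Q records, in position (i, j), the step at which that cell was added to P.
  Insert 7 (step 1): P = [7];  Q = [1]
  Insert 4 (step 2): P = [4] / [7];  Q = [1] / [2]
  Insert 1 (step 3): P = [1] / [4] / [7];  Q = [1] / [2] / [3]
  Insert 2 (step 4): P = [1, 2] / [4] / [7];  Q = [1, 4] / [2] / [3]
  Insert 5 (step 5): P = [1, 2, 5] / [4] / [7];  Q = [1, 4, 5] / [2] / [3]
  Insert 6 (step 6): P = [1, 2, 5, 6] / [4] / [7];  Q = [1, 4, 5, 6] / [2] / [3]
  Insert 3 (step 7): P = [1, 2, 3, 6] / [4, 5] / [7];  Q = [1, 4, 5, 6] / [2, 7] / [3]
Final shape: (4, 2, 1).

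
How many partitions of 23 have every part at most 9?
p(23, parts ≤ 9) = 887

Use the recurrence p(n, m) = p(n, m−1) + p(n−m, m): either the largest part is < m (count p(n, m−1)) or the largest part is exactly m (remove one copy of m, count p(n−m, m)). With p(0, ·) = 1 this gives p(23, parts ≤ 9) = 887. (By conjugating Young diagrams, this also counts partitions of 23 into at most 9 parts.)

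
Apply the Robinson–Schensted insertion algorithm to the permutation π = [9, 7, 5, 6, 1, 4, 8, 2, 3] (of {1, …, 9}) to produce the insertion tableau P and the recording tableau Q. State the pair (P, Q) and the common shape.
P = [1, 2, 3] / [4, 6, 8] / [5] / [7] / [9];  Q = [1, 4, 7] / [2, 6, 9] / [3] / [5] / [8];  common shape = (3, 3, 1, 1, 1)

Row-insert the values π_1, π_2, … into P one at a time, bumping the leftmost entry strictly greater than the inserted value down to the next row. The recording tableau Q records, in position (i, j), the step at which that cell was added to P.
  Insert 9 (step 1): P = [9];  Q = [1]
  Insert 7 (step 2): P = [7] / [9];  Q = [1] / [2]
  Insert 5 (step 3): P = [5] / [7] / [9];  Q = [1] / [2] / [3]
  Insert 6 (step 4): P = [5, 6] / [7] / [9];  Q = [1, 4] / [2] / [3]
  Insert 1 (step 5): P = [1, 6] / [5] / [7] / [9];  Q = [1, 4] / [2] / [3] / [5]
  Insert 4 (step 6): P = [1, 4] / [5, 6] / [7] / [9];  Q = [1, 4] / [2, 6] / [3] / [5]
  Insert 8 (step 7): P = [1, 4, 8] / [5, 6] / [7] / [9];  Q = [1, 4, 7] / [2, 6] / [3] / [5]
  Insert 2 (step 8): P = [1, 2, 8] / [4, 6] / [5] / [7] / [9];  Q = [1, 4, 7] / [2, 6] / [3] / [5] / [8]
  Insert 3 (step 9): P = [1, 2, 3] / [4, 6, 8] / [5] / [7] / [9];  Q = [1, 4, 7] / [2, 6, 9] / [3] / [5] / [8]
Final shape: (3, 3, 1, 1, 1).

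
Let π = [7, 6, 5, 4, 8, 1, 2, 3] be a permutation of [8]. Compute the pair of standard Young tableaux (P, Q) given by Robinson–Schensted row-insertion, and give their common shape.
P = [1, 2, 3] / [4, 8] / [5] / [6] / [7];  Q = [1, 5, 8] / [2, 7] / [3] / [4] / [6];  common shape = (3, 2, 1, 1, 1)

Row-insert the values π_1, π_2, … into P one at a time, bumping the leftmost entry strictly greater than the inserted value down to the next row. The recording tableau Q records, in position (i, j), the step at which that cell was added to P.
  Insert 7 (step 1): P = [7];  Q = [1]
  Insert 6 (step 2): P = [6] / [7];  Q = [1] / [2]
  Insert 5 (step 3): P = [5] / [6] / [7];  Q = [1] / [2] / [3]
  Insert 4 (step 4): P = [4] / [5] / [6] / [7];  Q = [1] / [2] / [3] / [4]
  Insert 8 (step 5): P = [4, 8] / [5] / [6] / [7];  Q = [1, 5] / [2] / [3] / [4]
  Insert 1 (step 6): P = [1, 8] / [4] / [5] / [6] / [7];  Q = [1, 5] / [2] / [3] / [4] / [6]
  Insert 2 (step 7): P = [1, 2] / [4, 8] / [5] / [6] / [7];  Q = [1, 5] / [2, 7] / [3] / [4] / [6]
  Insert 3 (step 8): P = [1, 2, 3] / [4, 8] / [5] / [6] / [7];  Q = [1, 5, 8] / [2, 7] / [3] / [4] / [6]
Final shape: (3, 2, 1, 1, 1).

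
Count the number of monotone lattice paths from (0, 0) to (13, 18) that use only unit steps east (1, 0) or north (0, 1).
Number of paths = 206253075

A monotone lattice path from (0, 0) to (13, 18) consists of 13 east steps and 18 north steps in some order, so it is determined by which 13 of the 31 steps are east. The count is C(31, 13) = 206253075.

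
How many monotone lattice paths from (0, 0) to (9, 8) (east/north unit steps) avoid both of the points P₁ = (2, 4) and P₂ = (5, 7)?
Number of paths = 16900

Inclusion–exclusion. Total paths: C(17, 9) = 24310. Through P₁: C(6, 2)·C(11, 7) = 4950. Through P₂: C(12, 5)·C(5, 4) = 3960. Since P₁ is strictly southwest of P₂, a monotone path through both must visit P₁ then P₂; paths through both = C(6, 2)·C(6, 3)·C(5, 4) = 1500. Avoid both = 24310 − 4950 − 3960 + 1500 = 16900.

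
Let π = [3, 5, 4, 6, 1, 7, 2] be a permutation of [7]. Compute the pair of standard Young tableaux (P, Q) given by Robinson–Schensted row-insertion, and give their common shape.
P = [1, 2, 6, 7] / [3, 4] / [5];  Q = [1, 2, 4, 6] / [3, 7] / [5];  common shape = (4, 2, 1)

Row-insert the values π_1, π_2, … into P one at a time, bumping the leftmost entry strictly greater than the inserted value down to the next row. The recording tableau Q records, in position (i, j), the step at which that cell was added to P.
  Insert 3 (step 1): P = [3];  Q = [1]
  Insert 5 (step 2): P = [3, 5];  Q = [1, 2]
  Insert 4 (step 3): P = [3, 4] / [5];  Q = [1, 2] / [3]
  Insert 6 (step 4): P = [3, 4, 6] / [5];  Q = [1, 2, 4] / [3]
  Insert 1 (step 5): P = [1, 4, 6] / [3] / [5];  Q = [1, 2, 4] / [3] / [5]
  Insert 7 (step 6): P = [1, 4, 6, 7] / [3] / [5];  Q = [1, 2, 4, 6] / [3] / [5]
  Insert 2 (step 7): P = [1, 2, 6, 7] / [3, 4] / [5];  Q = [1, 2, 4, 6] / [3, 7] / [5]
Final shape: (4, 2, 1).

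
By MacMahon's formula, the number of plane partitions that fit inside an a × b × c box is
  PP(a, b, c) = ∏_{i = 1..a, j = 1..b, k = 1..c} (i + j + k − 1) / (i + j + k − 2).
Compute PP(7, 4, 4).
PP(7, 4, 4) = 44537922

Evaluate the triple product over i = 1..7, j = 1..4, k = 1..4. The factors are (2/1) · (3/2) · (4/3) · (5/4) · (3/2) · (4/3) · (5/4) · (6/5) · … (112 factors total). The numerators and denominators telescope so the product is an integer; carrying out the multiplication exactly gives PP(7, 4, 4) = 44537922.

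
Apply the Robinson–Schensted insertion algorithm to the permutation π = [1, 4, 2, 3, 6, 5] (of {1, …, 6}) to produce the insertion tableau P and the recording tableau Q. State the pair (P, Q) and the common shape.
P = [1, 2, 3, 5] / [4, 6];  Q = [1, 2, 4, 5] / [3, 6];  common shape = (4, 2)

Row-insert the values π_1, π_2, … into P one at a time, bumping the leftmost entry strictly greater than the inserted value down to the next row. The recording tableau Q records, in position (i, j), the step at which that cell was added to P.
  Insert 1 (step 1): P = [1];  Q = [1]
  Insert 4 (step 2): P = [1, 4];  Q = [1, 2]
  Insert 2 (step 3): P = [1, 2] / [4];  Q = [1, 2] / [3]
  Insert 3 (step 4): P = [1, 2, 3] / [4];  Q = [1, 2, 4] / [3]
  Insert 6 (step 5): P = [1, 2, 3, 6] / [4];  Q = [1, 2, 4, 5] / [3]
  Insert 5 (step 6): P = [1, 2, 3, 5] / [4, 6];  Q = [1, 2, 4, 5] / [3, 6]
Final shape: (4, 2).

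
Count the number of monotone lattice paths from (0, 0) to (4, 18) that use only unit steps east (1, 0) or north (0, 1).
Number of paths = 7315

A monotone lattice path from (0, 0) to (4, 18) consists of 4 east steps and 18 north steps in some order, so it is determined by which 4 of the 22 steps are east. The count is C(22, 4) = 7315.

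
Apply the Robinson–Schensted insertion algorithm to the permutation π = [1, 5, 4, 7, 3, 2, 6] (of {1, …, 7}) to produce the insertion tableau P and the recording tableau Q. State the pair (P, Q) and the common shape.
P = [1, 2, 6] / [3, 7] / [4] / [5];  Q = [1, 2, 4] / [3, 7] / [5] / [6];  common shape = (3, 2, 1, 1)

Row-insert the values π_1, π_2, … into P one at a time, bumping the leftmost entry strictly greater than the inserted value down to the next row. The recording tableau Q records, in position (i, j), the step at which that cell was added to P.
  Insert 1 (step 1): P = [1];  Q = [1]
  Insert 5 (step 2): P = [1, 5];  Q = [1, 2]
  Insert 4 (step 3): P = [1, 4] / [5];  Q = [1, 2] / [3]
  Insert 7 (step 4): P = [1, 4, 7] / [5];  Q = [1, 2, 4] / [3]
  Insert 3 (step 5): P = [1, 3, 7] / [4] / [5];  Q = [1, 2, 4] / [3] / [5]
  Insert 2 (step 6): P = [1, 2, 7] / [3] / [4] / [5];  Q = [1, 2, 4] / [3] / [5] / [6]
  Insert 6 (step 7): P = [1, 2, 6] / [3, 7] / [4] / [5];  Q = [1, 2, 4] / [3, 7] / [5] / [6]
Final shape: (3, 2, 1, 1).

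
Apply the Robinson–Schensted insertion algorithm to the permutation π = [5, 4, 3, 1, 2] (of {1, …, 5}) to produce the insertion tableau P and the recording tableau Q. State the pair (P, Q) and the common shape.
P = [1, 2] / [3] / [4] / [5];  Q = [1, 5] / [2] / [3] / [4];  common shape = (2, 1, 1, 1)

Row-insert the values π_1, π_2, … into P one at a time, bumping the leftmost entry strictly greater than the inserted value down to the next row. The recording tableau Q records, in position (i, j), the step at which that cell was added to P.
  Insert 5 (step 1): P = [5];  Q = [1]
  Insert 4 (step 2): P = [4] / [5];  Q = [1] / [2]
  Insert 3 (step 3): P = [3] / [4] / [5];  Q = [1] / [2] / [3]
  Insert 1 (step 4): P = [1] / [3] / [4] / [5];  Q = [1] / [2] / [3] / [4]
  Insert 2 (step 5): P = [1, 2] / [3] / [4] / [5];  Q = [1, 5] / [2] / [3] / [4]
Final shape: (2, 1, 1, 1).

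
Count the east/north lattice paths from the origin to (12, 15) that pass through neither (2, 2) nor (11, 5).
Number of paths = 10485936

Inclusion–exclusion. Total paths: C(27, 12) = 17383860. Through P₁: C(4, 2)·C(23, 10) = 6864396. Through P₂: C(16, 11)·C(11, 1) = 48048. Since P₁ is strictly southwest of P₂, a monotone path through both must visit P₁ then P₂; paths through both = C(4, 2)·C(12, 9)·C(11, 1) = 14520. Avoid both = 17383860 − 6864396 − 48048 + 14520 = 10485936.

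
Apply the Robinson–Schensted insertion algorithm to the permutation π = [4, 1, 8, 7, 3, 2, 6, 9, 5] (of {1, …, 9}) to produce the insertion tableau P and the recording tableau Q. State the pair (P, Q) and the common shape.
P = [1, 2, 5, 9] / [3, 6] / [4, 7] / [8];  Q = [1, 3, 7, 8] / [2, 4] / [5, 9] / [6];  common shape = (4, 2, 2, 1)

Row-insert the values π_1, π_2, … into P one at a time, bumping the leftmost entry strictly greater than the inserted value down to the next row. The recording tableau Q records, in position (i, j), the step at which that cell was added to P.
  Insert 4 (step 1): P = [4];  Q = [1]
  Insert 1 (step 2): P = [1] / [4];  Q = [1] / [2]
  Insert 8 (step 3): P = [1, 8] / [4];  Q = [1, 3] / [2]
  Insert 7 (step 4): P = [1, 7] / [4, 8];  Q = [1, 3] / [2, 4]
  Insert 3 (step 5): P = [1, 3] / [4, 7] / [8];  Q = [1, 3] / [2, 4] / [5]
  Insert 2 (step 6): P = [1, 2] / [3, 7] / [4] / [8];  Q = [1, 3] / [2, 4] / [5] / [6]
  Insert 6 (step 7): P = [1, 2, 6] / [3, 7] / [4] / [8];  Q = [1, 3, 7] / [2, 4] / [5] / [6]
  Insert 9 (step 8): P = [1, 2, 6, 9] / [3, 7] / [4] / [8];  Q = [1, 3, 7, 8] / [2, 4] / [5] / [6]
  Insert 5 (step 9): P = [1, 2, 5, 9] / [3, 6] / [4, 7] / [8];  Q = [1, 3, 7, 8] / [2, 4] / [5, 9] / [6]
Final shape: (4, 2, 2, 1).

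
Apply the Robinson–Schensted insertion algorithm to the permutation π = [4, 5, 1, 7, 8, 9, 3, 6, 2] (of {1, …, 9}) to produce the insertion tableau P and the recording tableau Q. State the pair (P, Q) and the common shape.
P = [1, 2, 6, 8, 9] / [3, 5, 7] / [4];  Q = [1, 2, 4, 5, 6] / [3, 7, 8] / [9];  common shape = (5, 3, 1)

Row-insert the values π_1, π_2, … into P one at a time, bumping the leftmost entry strictly greater than the inserted value down to the next row. The recording tableau Q records, in position (i, j), the step at which that cell was added to P.
  Insert 4 (step 1): P = [4];  Q = [1]
  Insert 5 (step 2): P = [4, 5];  Q = [1, 2]
  Insert 1 (step 3): P = [1, 5] / [4];  Q = [1, 2] / [3]
  Insert 7 (step 4): P = [1, 5, 7] / [4];  Q = [1, 2, 4] / [3]
  Insert 8 (step 5): P = [1, 5, 7, 8] / [4];  Q = [1, 2, 4, 5] / [3]
  Insert 9 (step 6): P = [1, 5, 7, 8, 9] / [4];  Q = [1, 2, 4, 5, 6] / [3]
  Insert 3 (step 7): P = [1, 3, 7, 8, 9] / [4, 5];  Q = [1, 2, 4, 5, 6] / [3, 7]
  Insert 6 (step 8): P = [1, 3, 6, 8, 9] / [4, 5, 7];  Q = [1, 2, 4, 5, 6] / [3, 7, 8]
  Insert 2 (step 9): P = [1, 2, 6, 8, 9] / [3, 5, 7] / [4];  Q = [1, 2, 4, 5, 6] / [3, 7, 8] / [9]
Final shape: (5, 3, 1).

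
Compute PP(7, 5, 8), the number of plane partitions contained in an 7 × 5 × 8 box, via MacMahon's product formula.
PP(7, 5, 8) = 201299981193168

Evaluate the triple product over i = 1..7, j = 1..5, k = 1..8. The factors are (2/1) · (3/2) · (4/3) · (5/4) · (6/5) · (7/6) · (8/7) · (9/8) · … (280 factors total). The numerators and denominators telescope so the product is an integer; carrying out the multiplication exactly gives PP(7, 5, 8) = 201299981193168.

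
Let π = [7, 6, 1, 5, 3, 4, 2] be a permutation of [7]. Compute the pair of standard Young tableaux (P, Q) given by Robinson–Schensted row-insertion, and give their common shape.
P = [1, 2, 4] / [3] / [5] / [6] / [7];  Q = [1, 4, 6] / [2] / [3] / [5] / [7];  common shape = (3, 1, 1, 1, 1)

Row-insert the values π_1, π_2, … into P one at a time, bumping the leftmost entry strictly greater than the inserted value down to the next row. The recording tableau Q records, in position (i, j), the step at which that cell was added to P.
  Insert 7 (step 1): P = [7];  Q = [1]
  Insert 6 (step 2): P = [6] / [7];  Q = [1] / [2]
  Insert 1 (step 3): P = [1] / [6] / [7];  Q = [1] / [2] / [3]
  Insert 5 (step 4): P = [1, 5] / [6] / [7];  Q = [1, 4] / [2] / [3]
  Insert 3 (step 5): P = [1, 3] / [5] / [6] / [7];  Q = [1, 4] / [2] / [3] / [5]
  Insert 4 (step 6): P = [1, 3, 4] / [5] / [6] / [7];  Q = [1, 4, 6] / [2] / [3] / [5]
  Insert 2 (step 7): P = [1, 2, 4] / [3] / [5] / [6] / [7];  Q = [1, 4, 6] / [2] / [3] / [5] / [7]
Final shape: (3, 1, 1, 1, 1).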